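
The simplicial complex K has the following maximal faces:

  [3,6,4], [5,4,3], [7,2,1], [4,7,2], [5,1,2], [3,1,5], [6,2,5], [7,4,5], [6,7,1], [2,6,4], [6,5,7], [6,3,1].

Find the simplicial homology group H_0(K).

Take the total order 1 < 2 < 3 < 4 < 5 < 6 < 7 on the vertex set. Then K (dimension 2) consists of the simplices:

  0-simplices (7): [1], [2], [3], [4], [5], [6], [7]
  1-simplices (18): [1,2], [1,3], [1,5], [1,6], [1,7], [2,4], [2,5], [2,6], [2,7], [3,4], [3,5], [3,6], [4,5], [4,6], [4,7], [5,6], [5,7], [6,7]
  2-simplices (12): [1,2,5], [1,2,7], [1,3,5], [1,3,6], [1,6,7], [2,4,6], [2,4,7], [2,5,6], [3,4,5], [3,4,6], [4,5,7], [5,6,7]

Hence C_0 ≅ Z^7, C_1 ≅ Z^18, C_2 ≅ Z^12.

∂_1: C_1 → C_0 is given by ∂[p,q] = [q] − [p].
The 7×18 boundary matrix has rank 6 and Smith normal form diag(1,1,1,1,1,1).

∂_2: C_2 → C_1 sends each 2-simplex [p,q,r] to [q,r] − [p,r] + [p,q]. For instance
  ∂[3,4,6] = [4,6] − [3,6] + [3,4],
  ∂[2,4,6] = [4,6] − [2,6] + [2,4].
The 18×12 boundary matrix has rank 12 and Smith normal form diag(1,1,1,1,1,1,1,1,1,1,1,2).

From H_k ≅ ker(∂_k) / im(∂_{k+1}) we obtain:

  H_0: rank C_0 − rank ∂_1 = 7 − 6 = 1, and the invariant factors of ∂_1 are all 1, so H_0 ≅ Z.

H_0 ≅ Z.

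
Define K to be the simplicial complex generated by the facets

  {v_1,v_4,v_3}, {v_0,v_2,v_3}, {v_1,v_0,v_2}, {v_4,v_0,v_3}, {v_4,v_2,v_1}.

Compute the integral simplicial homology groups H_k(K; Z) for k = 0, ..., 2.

H_0 ≅ Z,  H_1 ≅ Z,  H_2 = 0.

Order the vertices as v_0 < v_1 < v_2 < v_3 < v_4. Listing each simplex with vertices in this order, K has dimension 2 with simplices:

  0-simplices (5): [v_0], [v_1], [v_2], [v_3], [v_4]
  1-simplices (10): [v_0,v_1], [v_0,v_2], [v_0,v_3], [v_0,v_4], [v_1,v_2], [v_1,v_3], [v_1,v_4], [v_2,v_3], [v_2,v_4], [v_3,v_4]
  2-simplices (5): [v_0,v_1,v_2], [v_0,v_2,v_3], [v_0,v_3,v_4], [v_1,v_2,v_4], [v_1,v_3,v_4]

so the chain groups are C_0 ≅ Z^5, C_1 ≅ Z^10, C_2 ≅ Z^5.

∂_1: C_1 → C_0 sends each edge [p,q] (with p < q) to q − p. For instance
  ∂[v_3,v_4] = [v_4] − [v_3].
As a 5×10 matrix over Z this has rank 4, with invariant factors (1,1,1,1).

Boundary ∂_2: C_2 → C_1 sends each 2-simplex [p,q,r] to [q,r] − [p,r] + [p,q]. For instance
  ∂[v_1,v_2,v_4] = [v_2,v_4] − [v_1,v_4] + [v_1,v_2],
  ∂[v_1,v_3,v_4] = [v_3,v_4] − [v_1,v_4] + [v_1,v_3].
The 10×5 boundary matrix has rank 5 and Smith normal form diag(1,1,1,1,1).

Computing H_k = (kernel of ∂_k) / (image of ∂_{k+1}):

  H_0: rank C_0 − rank ∂_1 = 5 − 4 = 1, and the invariant factors of ∂_1 are all 1, so H_0 = Z.
  H_1: rank ker ∂_1 − rank ∂_2 = (10 − 4) − 5 = 1, and the invariant factors of ∂_2 are all 1, so H_1 = Z.
  H_2: rank ker ∂_2 − rank ∂_3 = (5 − 5) − 0 = 0, and there is no ∂_3, so H_2 = 0.

(K is a triangulation of the Möbius band.)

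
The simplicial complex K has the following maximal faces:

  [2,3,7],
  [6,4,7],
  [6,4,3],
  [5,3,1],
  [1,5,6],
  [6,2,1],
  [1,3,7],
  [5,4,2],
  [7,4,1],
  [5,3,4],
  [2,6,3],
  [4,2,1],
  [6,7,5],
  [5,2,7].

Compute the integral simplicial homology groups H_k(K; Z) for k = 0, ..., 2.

Fix the vertex order 1 < 2 < 3 < 4 < 5 < 6 < 7 and write every simplex with vertices in increasing order. Then dim K = 2 and the simplices of K are:

  0-simplices (7): [1], [2], [3], [4], [5], [6], [7]
  1-simplices (21): [1,2], [1,3], [1,4], [1,5], [1,6], [1,7], [2,3], [2,4], [2,5], [2,6], [2,7], [3,4], [3,5], [3,6], [3,7], [4,5], [4,6], [4,7], [5,6], [5,7], [6,7]
  2-simplices (14): [1,2,4], [1,2,6], [1,3,5], [1,3,7], [1,4,7], [1,5,6], [2,3,6], [2,3,7], [2,4,5], [2,5,7], [3,4,5], [3,4,6], [4,6,7], [5,6,7]

Hence C_0 ≅ Z^7, C_1 ≅ Z^21, C_2 ≅ Z^14.

∂_1: C_1 → C_0 sends each edge [p,q] (with p < q) to q − p.
The 7×21 boundary matrix has rank 6 and Smith normal form diag(1,1,1,1,1,1).

∂_2: C_2 → C_1 acts by ∂[p,q,r] = [q,r] − [p,r] + [p,q]. For instance
  ∂[1,2,4] = [2,4] − [1,4] + [1,2],
  ∂[1,5,6] = [5,6] − [1,6] + [1,5].
The resulting 21×14 matrix has rank 13, and its Smith normal form has invariant factors (1,1,1,1,1,1,1,1,1,1,1,1,1).

From H_k ≅ ker(∂_k) / im(∂_{k+1}) we obtain:

  H_0: rank C_0 − rank ∂_1 = 7 − 6 = 1, and the invariant factors of ∂_1 are all 1, so H_0 = Z.
  H_1: rank ker ∂_1 − rank ∂_2 = (21 − 6) − 13 = 2, and the invariant factors of ∂_2 are all 1, so H_1 = Z^2.
  H_2: rank ker ∂_2 − rank ∂_3 = (14 − 13) − 0 = 1, and there is no ∂_3, so H_2 = Z.

(K is a triangulation of the torus T^2.)

H_0 ≅ Z,  H_1 ≅ Z^2,  H_2 ≅ Z.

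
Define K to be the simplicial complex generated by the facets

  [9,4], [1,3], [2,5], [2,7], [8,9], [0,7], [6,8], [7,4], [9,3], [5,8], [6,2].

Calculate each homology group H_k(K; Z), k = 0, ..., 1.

Fix the vertex order 0 < 1 < 2 < 3 < 4 < 5 < 6 < 7 < 8 < 9 and write every simplex with vertices in increasing order. Then dim K = 1 and the simplices of K are:

  0-simplices (10): [0], [1], [2], [3], [4], [5], [6], [7], [8], [9]
  1-simplices (11): [0,7], [1,3], [2,5], [2,6], [2,7], [3,9], [4,7], [4,9], [5,8], [6,8], [8,9]

so the chain groups are C_0 ≅ Z^10, C_1 ≅ Z^11.

Boundary ∂_1: C_1 → C_0 sends each edge [p,q] (with p < q) to q − p. For instance
  ∂[5,8] = [8] − [5].
The resulting 10×11 matrix has rank 9, and its Smith normal form has invariant factors (1,1,1,1,1,1,1,1,1).

Computing H_k = (kernel of ∂_k) / (image of ∂_{k+1}):

  H_0: rank C_0 − rank ∂_1 = 10 − 9 = 1, and the invariant factors of ∂_1 are all 1, so H_0 ≅ Z.
  H_1: rank ker ∂_1 − rank ∂_2 = (11 − 9) − 0 = 2, and there is no ∂_2, so H_1 ≅ Z^2.

H_0 ≅ Z,  H_1 ≅ Z^2.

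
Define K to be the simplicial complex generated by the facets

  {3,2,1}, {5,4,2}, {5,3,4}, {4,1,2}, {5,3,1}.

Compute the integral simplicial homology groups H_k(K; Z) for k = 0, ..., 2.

H_0 = Z,  H_1 = Z,  H_2 = 0.

Order the vertices as 1 < 2 < 3 < 4 < 5. Listing each simplex with vertices in this order, K has dimension 2 with simplices:

  0-simplices (5): [1], [2], [3], [4], [5]
  1-simplices (10): [1,2], [1,3], [1,4], [1,5], [2,3], [2,4], [2,5], [3,4], [3,5], [4,5]
  2-simplices (5): [1,2,3], [1,2,4], [1,3,5], [2,4,5], [3,4,5]

so the chain groups are C_0 ≅ Z^5, C_1 ≅ Z^10, C_2 ≅ Z^5.

∂_1: C_1 → C_0 is given by ∂[p,q] = [q] − [p]. For instance
  ∂[2,5] = [5] − [2].
As a 5×10 matrix over Z this has rank 4, with invariant factors (1,1,1,1).

∂_2: C_2 → C_1 sends each 2-simplex [p,q,r] to [q,r] − [p,r] + [p,q]. For instance
  ∂[2,4,5] = [4,5] − [2,5] + [2,4],
  ∂[1,2,4] = [2,4] − [1,4] + [1,2].
This gives a 10×5 integer matrix of rank 5; reducing to Smith normal form yields diagonal entries (1,1,1,1,1).

Computing H_k = (kernel of ∂_k) / (image of ∂_{k+1}):

  H_0: rank C_0 − rank ∂_1 = 5 − 4 = 1, and the invariant factors of ∂_1 are all 1, so H_0 = Z.
  H_1: rank ker ∂_1 − rank ∂_2 = (10 − 4) − 5 = 1, and the invariant factors of ∂_2 are all 1, so H_1 = Z.
  H_2: rank ker ∂_2 − rank ∂_3 = (5 − 5) − 0 = 0, and there is no ∂_3, so H_2 = 0.

(K is a triangulation of the Möbius band.)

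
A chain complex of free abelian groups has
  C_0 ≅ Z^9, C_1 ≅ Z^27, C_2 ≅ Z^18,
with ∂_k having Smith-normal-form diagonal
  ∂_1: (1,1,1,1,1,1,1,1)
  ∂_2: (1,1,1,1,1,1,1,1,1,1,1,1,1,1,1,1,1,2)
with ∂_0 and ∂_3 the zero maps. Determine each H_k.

H_0 = Z,  H_1 = Z ⊕ Z/2,  H_2 = 0.

H_0: b_0 = 9 − 0 − 8 = 1; torsion from ∂_1 factors > 1: none. So H_0 = Z.
H_1: b_1 = 27 − 8 − 18 = 1; torsion from ∂_2 factors > 1: [2]. So H_1 = Z ⊕ Z/2.
H_2: b_2 = 18 − 18 − 0 = 0; torsion from ∂_3 factors > 1: none. So H_2 = 0.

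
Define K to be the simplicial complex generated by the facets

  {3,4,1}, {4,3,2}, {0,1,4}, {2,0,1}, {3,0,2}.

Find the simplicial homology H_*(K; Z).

H_0 ≅ Z,  H_1 ≅ Z,  H_2 = 0.

Take the total order 0 < 1 < 2 < 3 < 4 on the vertex set. Then K (dimension 2) consists of the simplices:

  0-simplices (5): [0], [1], [2], [3], [4]
  1-simplices (10): [0,1], [0,2], [0,3], [0,4], [1,2], [1,3], [1,4], [2,3], [2,4], [3,4]
  2-simplices (5): [0,1,2], [0,1,4], [0,2,3], [1,3,4], [2,3,4]

Hence C_0 ≅ Z^5, C_1 ≅ Z^10, C_2 ≅ Z^5.

The boundary map ∂_1: C_1 → C_0 sends each edge [p,q] (with p < q) to q − p. For instance
  ∂[0,4] = [4] − [0].
As a 5×10 matrix over Z this has rank 4, with invariant factors (1,1,1,1).

Boundary ∂_2: C_2 → C_1 maps a triangle to the signed sum of its edges. For instance
  ∂[1,3,4] = [3,4] − [1,4] + [1,3],
  ∂[0,1,2] = [1,2] − [0,2] + [0,1].
The resulting 10×5 matrix has rank 5, and its Smith normal form has invariant factors (1,1,1,1,1).

Reading off H_k = ker ∂_k / im ∂_{k+1}:

  H_0: rank C_0 − rank ∂_1 = 5 − 4 = 1, and the invariant factors of ∂_1 are all 1, so H_0 ≅ Z.
  H_1: rank ker ∂_1 − rank ∂_2 = (10 − 4) − 5 = 1, and the invariant factors of ∂_2 are all 1, so H_1 ≅ Z.
  H_2: rank ker ∂_2 − rank ∂_3 = (5 − 5) − 0 = 0, and there is no ∂_3, so H_2 ≅ 0.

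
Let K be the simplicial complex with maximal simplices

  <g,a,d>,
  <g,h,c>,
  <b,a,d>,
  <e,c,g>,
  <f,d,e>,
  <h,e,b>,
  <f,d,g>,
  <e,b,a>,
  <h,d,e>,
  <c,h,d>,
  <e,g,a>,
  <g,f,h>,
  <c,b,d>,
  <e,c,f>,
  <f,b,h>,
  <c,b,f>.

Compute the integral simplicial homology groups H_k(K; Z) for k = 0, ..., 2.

H_0 = Z,  H_1 = Z^2,  H_2 = Z.

Take the total order a < b < c < d < e < f < g < h on the vertex set. Then K (dimension 2) consists of the simplices:

  0-simplices (8): a, b, c, d, e, f, g, h
  1-simplices (24): ab, ad, ae, ag, bc, bd, be, bf, bh, cd, ce, cf, cg, ch, de, df, dg, dh, ef, eg, eh, fg, fh, gh
  2-simplices (16): abd, abe, adg, aeg, bcd, bcf, beh, bfh, cdh, cef, ceg, cgh, def, deh, dfg, fgh

so the chain groups are C_0 ≅ Z^8, C_1 ≅ Z^24, C_2 ≅ Z^16.

The boundary map ∂_1: C_1 → C_0 is given by ∂[p,q] = [q] − [p]. For instance
  ∂dg = g − d.
This gives a 8×24 integer matrix of rank 7; reducing to Smith normal form yields diagonal entries (1,1,1,1,1,1,1).

Boundary ∂_2: C_2 → C_1 acts by ∂[p,q,r] = [q,r] − [p,r] + [p,q]. For instance
  ∂bcf = cf − bf + bc,
  ∂abe = be − ae + ab.
As a 24×16 matrix over Z this has rank 15, with invariant factors (1,1,1,1,1,1,1,1,1,1,1,1,1,1,1).

Reading off H_k = ker ∂_k / im ∂_{k+1}:

  H_0: rank C_0 − rank ∂_1 = 8 − 7 = 1, and the invariant factors of ∂_1 are all 1, so H_0 ≅ Z.
  H_1: rank ker ∂_1 − rank ∂_2 = (24 − 7) − 15 = 2, and the invariant factors of ∂_2 are all 1, so H_1 ≅ Z^2.
  H_2: rank ker ∂_2 − rank ∂_3 = (16 − 15) − 0 = 1, and there is no ∂_3, so H_2 ≅ Z.

As a check, the Euler characteristic is 8 − 24 + 16 = 0, which agrees with 1 − 2 + 1 = 0.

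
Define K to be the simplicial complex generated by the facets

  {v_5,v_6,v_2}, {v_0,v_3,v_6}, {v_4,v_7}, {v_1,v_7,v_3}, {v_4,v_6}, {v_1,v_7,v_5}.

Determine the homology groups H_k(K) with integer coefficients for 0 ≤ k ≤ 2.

Fix the vertex order v_0 < v_1 < v_2 < v_3 < v_4 < v_5 < v_6 < v_7 and write every simplex with vertices in increasing order. Then dim K = 2 and the simplices of K are:

  0-simplices (8): [v_0], [v_1], [v_2], [v_3], [v_4], [v_5], [v_6], [v_7]
  1-simplices (13): [v_0,v_3], [v_0,v_6], [v_1,v_3], [v_1,v_5], [v_1,v_7], [v_2,v_5], [v_2,v_6], [v_3,v_6], [v_3,v_7], [v_4,v_6], [v_4,v_7], [v_5,v_6], [v_5,v_7]
  2-simplices (4): [v_0,v_3,v_6], [v_1,v_3,v_7], [v_1,v_5,v_7], [v_2,v_5,v_6]

Hence C_0 ≅ Z^8, C_1 ≅ Z^13, C_2 ≅ Z^4.

The boundary map ∂_1: C_1 → C_0 sends each edge [p,q] (with p < q) to q − p. For instance
  ∂[v_2,v_5] = [v_5] − [v_2].
The resulting 8×13 matrix has rank 7, and its Smith normal form has invariant factors (1,1,1,1,1,1,1).

Boundary ∂_2: C_2 → C_1 sends each 2-simplex [p,q,r] to [q,r] − [p,r] + [p,q]. For instance
  ∂[v_2,v_5,v_6] = [v_5,v_6] − [v_2,v_6] + [v_2,v_5],
  ∂[v_0,v_3,v_6] = [v_3,v_6] − [v_0,v_6] + [v_0,v_3].
The 13×4 boundary matrix has rank 4 and Smith normal form diag(1,1,1,1).

Computing H_k = (kernel of ∂_k) / (image of ∂_{k+1}):

  H_0: rank C_0 − rank ∂_1 = 8 − 7 = 1, and the invariant factors of ∂_1 are all 1, so H_0 = Z.
  H_1: rank ker ∂_1 − rank ∂_2 = (13 − 7) − 4 = 2, and the invariant factors of ∂_2 are all 1, so H_1 = Z^2.
  H_2: rank ker ∂_2 − rank ∂_3 = (4 − 4) − 0 = 0, and there is no ∂_3, so H_2 = 0.

H_0 = Z,  H_1 = Z^2,  H_2 = 0.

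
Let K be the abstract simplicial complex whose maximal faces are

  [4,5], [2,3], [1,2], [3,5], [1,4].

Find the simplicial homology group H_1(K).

Take the total order 1 < 2 < 3 < 4 < 5 on the vertex set. Then K (dimension 1) consists of the simplices:

  0-simplices (5): [1], [2], [3], [4], [5]
  1-simplices (5): [1,2], [1,4], [2,3], [3,5], [4,5]

Hence C_0 ≅ Z^5, C_1 ≅ Z^5.

Boundary ∂_1: C_1 → C_0 is given by ∂[p,q] = [q] − [p]. For instance
  ∂[4,5] = [5] − [4].
This gives a 5×5 integer matrix of rank 4; reducing to Smith normal form yields diagonal entries (1,1,1,1).

Now H_k = ker ∂_k / im ∂_{k+1}, so:

  H_1: rank ker ∂_1 − rank ∂_2 = (5 − 4) − 0 = 1, and there is no ∂_2, so H_1 = Z.

(K is a triangulation of the circle S^1.)

H_1 = Z.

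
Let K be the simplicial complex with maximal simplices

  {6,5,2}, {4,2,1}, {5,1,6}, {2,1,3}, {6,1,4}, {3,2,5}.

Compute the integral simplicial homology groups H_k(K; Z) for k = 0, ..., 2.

Fix the vertex order 1 < 2 < 3 < 4 < 5 < 6 and write every simplex with vertices in increasing order. Then dim K = 2 and the simplices of K are:

  0-simplices (6): [1], [2], [3], [4], [5], [6]
  1-simplices (12): [1,2], [1,3], [1,4], [1,5], [1,6], [2,3], [2,4], [2,5], [2,6], [3,5], [4,6], [5,6]
  2-simplices (6): [1,2,3], [1,2,4], [1,4,6], [1,5,6], [2,3,5], [2,5,6]

so the chain groups are C_0 ≅ Z^6, C_1 ≅ Z^12, C_2 ≅ Z^6.

The boundary map ∂_1: C_1 → C_0 is given by ∂[p,q] = [q] − [p].
As a 6×12 matrix over Z this has rank 5, with invariant factors (1,1,1,1,1).

∂_2: C_2 → C_1 maps a triangle to the signed sum of its edges. For instance
  ∂[2,5,6] = [5,6] − [2,6] + [2,5],
  ∂[1,5,6] = [5,6] − [1,6] + [1,5].
The 12×6 boundary matrix has rank 6 and Smith normal form diag(1,1,1,1,1,1).

From H_k ≅ ker(∂_k) / im(∂_{k+1}) we obtain:

  H_0: rank C_0 − rank ∂_1 = 6 − 5 = 1, and the invariant factors of ∂_1 are all 1, so H_0 = Z.
  H_1: rank ker ∂_1 − rank ∂_2 = (12 − 5) − 6 = 1, and the invariant factors of ∂_2 are all 1, so H_1 = Z.
  H_2: rank ker ∂_2 − rank ∂_3 = (6 − 6) − 0 = 0, and there is no ∂_3, so H_2 = 0.

(K is a triangulation of the cylinder S^1 x I.)

H_0 ≅ Z,  H_1 ≅ Z,  H_2 = 0.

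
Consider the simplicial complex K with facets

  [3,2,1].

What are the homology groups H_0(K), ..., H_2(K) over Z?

Order the vertices as 1 < 2 < 3. Listing each simplex with vertices in this order, K has dimension 2 with simplices:

  0-simplices (3): [1], [2], [3]
  1-simplices (3): [1,2], [1,3], [2,3]
  2-simplices (1): [1,2,3]

Hence C_0 ≅ Z^3, C_1 ≅ Z^3, C_2 ≅ Z^1.

∂_1: C_1 → C_0 is given by ∂[p,q] = [q] − [p]. For instance
  ∂[1,3] = [3] − [1].
The 3×3 boundary matrix has rank 2 and Smith normal form diag(1,1).

Boundary ∂_2: C_2 → C_1 acts by ∂[p,q,r] = [q,r] − [p,r] + [p,q]. For instance
  ∂[1,2,3] = [2,3] − [1,3] + [1,2].
The resulting 3×1 matrix has rank 1, and its Smith normal form has invariant factors (1).

Reading off H_k = ker ∂_k / im ∂_{k+1}:

  H_0: rank C_0 − rank ∂_1 = 3 − 2 = 1, and the invariant factors of ∂_1 are all 1, so H_0 ≅ Z.
  H_1: rank ker ∂_1 − rank ∂_2 = (3 − 2) − 1 = 0, and the invariant factors of ∂_2 are all 1, so H_1 ≅ 0.
  H_2: rank ker ∂_2 − rank ∂_3 = (1 − 1) − 0 = 0, and there is no ∂_3, so H_2 ≅ 0.

As a check, the Euler characteristic is 3 − 3 + 1 = 1, which agrees with 1 − 0 + 0 = 1.

H_0 = Z,  H_1 = 0,  H_2 = 0.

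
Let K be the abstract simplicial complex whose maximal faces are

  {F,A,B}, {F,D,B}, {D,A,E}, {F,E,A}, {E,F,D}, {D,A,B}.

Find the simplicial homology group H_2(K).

Fix the vertex order A < B < D < E < F and write every simplex with vertices in increasing order. Then dim K = 2 and the simplices of K are:

  0-simplices (5): A, B, D, E, F
  1-simplices (9): AB, AD, AE, AF, BD, BF, DE, DF, EF
  2-simplices (6): ABD, ABF, ADE, AEF, BDF, DEF

so the chain groups are C_0 ≅ Z^5, C_1 ≅ Z^9, C_2 ≅ Z^6.

∂_1: C_1 → C_0 is given by ∂[p,q] = [q] − [p].
The resulting 5×9 matrix has rank 4, and its Smith normal form has invariant factors (1,1,1,1).

The boundary map ∂_2: C_2 → C_1 maps a triangle to the signed sum of its edges. For instance
  ∂ABF = BF − AF + AB,
  ∂AEF = EF − AF + AE.
The 9×6 boundary matrix has rank 5 and Smith normal form diag(1,1,1,1,1).

Now H_k = ker ∂_k / im ∂_{k+1}, so:

  H_2: rank ker ∂_2 − rank ∂_3 = (6 − 5) − 0 = 1, and there is no ∂_3, so H_2 = Z.

H_2 = Z.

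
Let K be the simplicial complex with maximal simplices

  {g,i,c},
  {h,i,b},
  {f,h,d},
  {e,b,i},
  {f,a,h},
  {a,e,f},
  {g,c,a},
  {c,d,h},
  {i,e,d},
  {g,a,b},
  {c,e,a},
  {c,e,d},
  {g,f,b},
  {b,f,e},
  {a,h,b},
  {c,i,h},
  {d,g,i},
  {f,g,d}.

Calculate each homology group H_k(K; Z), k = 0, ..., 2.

Fix the vertex order a < b < c < d < e < f < g < h < i and write every simplex with vertices in increasing order. Then dim K = 2 and the simplices of K are:

  0-simplices (9): a, b, c, d, e, f, g, h, i
  1-simplices (27): ab, ac, ae, af, ag, ah, be, bf, bg, bh, bi, cd, ce, cg, ch, ci, de, df, dg, dh, di, ef, ei, fg, fh, gi, hi
  2-simplices (18): abg, abh, ace, acg, aef, afh, bef, bei, bfg, bhi, cde, cdh, cgi, chi, dei, dfg, dfh, dgi

Hence C_0 ≅ Z^9, C_1 ≅ Z^27, C_2 ≅ Z^18.

Boundary ∂_1: C_1 → C_0 sends each edge [p,q] (with p < q) to q − p.
The resulting 9×27 matrix has rank 8, and its Smith normal form has invariant factors (1,1,1,1,1,1,1,1).

∂_2: C_2 → C_1 maps a triangle to the signed sum of its edges. For instance
  ∂cde = de − ce + cd,
  ∂bhi = hi − bi + bh.
The resulting 27×18 matrix has rank 18, and its Smith normal form has invariant factors (1,1,1,1,1,1,1,1,1,1,1,1,1,1,1,1,1,2).

Now H_k = ker ∂_k / im ∂_{k+1}, so:

  H_0: rank C_0 − rank ∂_1 = 9 − 8 = 1, and the invariant factors of ∂_1 are all 1, so H_0 ≅ Z.
  H_1: rank ker ∂_1 − rank ∂_2 = (27 − 8) − 18 = 1, and ∂_2 has invariant factor 2 > 1, so H_1 ≅ Z ⊕ Z/2.
  H_2: rank ker ∂_2 − rank ∂_3 = (18 − 18) − 0 = 0, and there is no ∂_3, so H_2 ≅ 0.

As a check, the Euler characteristic is 9 − 27 + 18 = 0, which agrees with 1 − 1 + 0 = 0.
(K is a triangulation of the Klein bottle.)

H_0 = Z,  H_1 = Z ⊕ Z/2,  H_2 = 0.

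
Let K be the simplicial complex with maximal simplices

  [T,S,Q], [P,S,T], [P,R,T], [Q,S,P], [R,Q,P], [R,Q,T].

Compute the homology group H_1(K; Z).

Fix the vertex order P < Q < R < S < T and write every simplex with vertices in increasing order. Then dim K = 2 and the simplices of K are:

  0-simplices (5): P, Q, R, S, T
  1-simplices (9): PQ, PR, PS, PT, QR, QS, QT, RT, ST
  2-simplices (6): PQR, PQS, PRT, PST, QRT, QST

Hence C_0 ≅ Z^5, C_1 ≅ Z^9, C_2 ≅ Z^6.

The boundary map ∂_1: C_1 → C_0 maps an edge to its endpoints' difference, ∂[p,q] = q − p.
The 5×9 boundary matrix has rank 4 and Smith normal form diag(1,1,1,1).

The boundary map ∂_2: C_2 → C_1 sends each 2-simplex [p,q,r] to [q,r] − [p,r] + [p,q]. For instance
  ∂QRT = RT − QT + QR,
  ∂PRT = RT − PT + PR.
The resulting 9×6 matrix has rank 5, and its Smith normal form has invariant factors (1,1,1,1,1).

From H_k ≅ ker(∂_k) / im(∂_{k+1}) we obtain:

  H_1: rank ker ∂_1 − rank ∂_2 = (9 − 4) − 5 = 0, and the invariant factors of ∂_2 are all 1, so H_1 ≅ 0.

H_1 ≅ 0.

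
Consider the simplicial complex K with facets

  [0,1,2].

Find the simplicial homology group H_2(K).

H_2 ≅ 0.

Take the total order 0 < 1 < 2 on the vertex set. Then K (dimension 2) consists of the simplices:

  0-simplices (3): [0], [1], [2]
  1-simplices (3): [0,1], [0,2], [1,2]
  2-simplices (1): [0,1,2]

so the chain groups are C_0 ≅ Z^3, C_1 ≅ Z^3, C_2 ≅ Z^1.

∂_1: C_1 → C_0 sends each edge [p,q] (with p < q) to q − p. For instance
  ∂[0,2] = [2] − [0].
The 3×3 boundary matrix has rank 2 and Smith normal form diag(1,1).

∂_2: C_2 → C_1 sends each 2-simplex [p,q,r] to [q,r] − [p,r] + [p,q]. For instance
  ∂[0,1,2] = [1,2] − [0,2] + [0,1].
The 3×1 boundary matrix has rank 1 and Smith normal form diag(1).

Now H_k = ker ∂_k / im ∂_{k+1}, so:

  H_2: rank ker ∂_2 − rank ∂_3 = (1 − 1) − 0 = 0, and there is no ∂_3, so H_2 = 0.

(K is a triangulation of the 2-simplex.)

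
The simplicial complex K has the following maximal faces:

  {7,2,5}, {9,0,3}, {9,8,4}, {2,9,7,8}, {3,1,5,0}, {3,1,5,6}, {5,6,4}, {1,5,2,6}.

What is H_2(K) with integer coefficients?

Fix the vertex order 0 < 1 < 2 < 3 < 4 < 5 < 6 < 7 < 8 < 9 and write every simplex with vertices in increasing order. Then dim K = 3 and the simplices of K are:

  0-simplices (10): [0], [1], [2], [3], [4], [5], [6], [7], [8], [9]
  1-simplices (25): (25 of them)
  2-simplices (18): [0,1,3], [0,1,5], [0,3,5], [0,3,9], [1,2,5], [1,2,6], [1,3,5], [1,3,6], [1,5,6], [2,5,6], [2,5,7], [2,7,8], [2,7,9], [2,8,9], [3,5,6], [4,5,6], [4,8,9], [7,8,9]
  3-simplices (4): [0,1,3,5], [1,2,5,6], [1,3,5,6], [2,7,8,9]

giving chain groups C_0 ≅ Z^10, C_1 ≅ Z^25, C_2 ≅ Z^18, C_3 ≅ Z^4.

The boundary map ∂_1: C_1 → C_0 is given by ∂[p,q] = [q] − [p].
The resulting 10×25 matrix has rank 9, and its Smith normal form has invariant factors (1,1,1,1,1,1,1,1,1).

∂_2: C_2 → C_1 sends each 2-simplex [p,q,r] to [q,r] − [p,r] + [p,q]. For instance
  ∂[1,2,6] = [2,6] − [1,6] + [1,2],
  ∂[1,3,5] = [3,5] − [1,5] + [1,3].
As a 25×18 matrix over Z this has rank 14, with invariant factors (1,1,1,1,1,1,1,1,1,1,1,1,1,1).

The boundary map ∂_3: C_3 → C_2 sends each 3-simplex σ to the alternating sum Σ_i (−1)^i (σ with its i-th vertex removed). For instance
  ∂[1,3,5,6] = [3,5,6] − [1,5,6] + [1,3,6] − [1,3,5],
  ∂[0,1,3,5] = [1,3,5] − [0,3,5] + [0,1,5] − [0,1,3].
The 18×4 boundary matrix has rank 4 and Smith normal form diag(1,1,1,1).

Computing H_k = (kernel of ∂_k) / (image of ∂_{k+1}):

  H_2: rank ker ∂_2 − rank ∂_3 = (18 − 14) − 4 = 0, and the invariant factors of ∂_3 are all 1, so H_2 = 0.

H_2 ≅ 0.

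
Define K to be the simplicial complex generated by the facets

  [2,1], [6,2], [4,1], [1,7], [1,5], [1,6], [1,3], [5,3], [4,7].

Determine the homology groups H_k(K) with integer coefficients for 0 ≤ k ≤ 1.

H_0 ≅ Z,  H_1 ≅ Z^3.

Fix the vertex order 1 < 2 < 3 < 4 < 5 < 6 < 7 and write every simplex with vertices in increasing order. Then dim K = 1 and the simplices of K are:

  0-simplices (7): [1], [2], [3], [4], [5], [6], [7]
  1-simplices (9): [1,2], [1,3], [1,4], [1,5], [1,6], [1,7], [2,6], [3,5], [4,7]

giving chain groups C_0 ≅ Z^7, C_1 ≅ Z^9.

Boundary ∂_1: C_1 → C_0 maps an edge to its endpoints' difference, ∂[p,q] = q − p.
This gives a 7×9 integer matrix of rank 6; reducing to Smith normal form yields diagonal entries (1,1,1,1,1,1).

Computing H_k = (kernel of ∂_k) / (image of ∂_{k+1}):

  H_0: rank C_0 − rank ∂_1 = 7 − 6 = 1, and the invariant factors of ∂_1 are all 1, so H_0 = Z.
  H_1: rank ker ∂_1 − rank ∂_2 = (9 − 6) − 0 = 3, and there is no ∂_2, so H_1 = Z^3.

As a check, the Euler characteristic is 7 − 9 = -2, which agrees with 1 − 3 = -2.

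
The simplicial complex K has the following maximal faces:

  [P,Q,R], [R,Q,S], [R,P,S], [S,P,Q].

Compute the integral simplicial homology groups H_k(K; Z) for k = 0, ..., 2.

Take the total order P < Q < R < S on the vertex set. Then K (dimension 2) consists of the simplices:

  0-simplices (4): P, Q, R, S
  1-simplices (6): PQ, PR, PS, QR, QS, RS
  2-simplices (4): PQR, PQS, PRS, QRS

so the chain groups are C_0 ≅ Z^4, C_1 ≅ Z^6, C_2 ≅ Z^4.

The boundary map ∂_1: C_1 → C_0 maps an edge to its endpoints' difference, ∂[p,q] = q − p.
The 4×6 boundary matrix has rank 3 and Smith normal form diag(1,1,1).

Boundary ∂_2: C_2 → C_1 acts by ∂[p,q,r] = [q,r] − [p,r] + [p,q]. For instance
  ∂PRS = RS − PS + PR,
  ∂PQR = QR − PR + PQ.
This gives a 6×4 integer matrix of rank 3; reducing to Smith normal form yields diagonal entries (1,1,1).

Computing H_k = (kernel of ∂_k) / (image of ∂_{k+1}):

  H_0: rank C_0 − rank ∂_1 = 4 − 3 = 1, and the invariant factors of ∂_1 are all 1, so H_0 ≅ Z.
  H_1: rank ker ∂_1 − rank ∂_2 = (6 − 3) − 3 = 0, and the invariant factors of ∂_2 are all 1, so H_1 ≅ 0.
  H_2: rank ker ∂_2 − rank ∂_3 = (4 − 3) − 0 = 1, and there is no ∂_3, so H_2 ≅ Z.

H_0 = Z,  H_1 = 0,  H_2 = Z.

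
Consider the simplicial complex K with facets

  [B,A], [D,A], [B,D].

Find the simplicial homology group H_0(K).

Order the vertices as A < B < D. Listing each simplex with vertices in this order, K has dimension 1 with simplices:

  0-simplices (3): A, B, D
  1-simplices (3): AB, AD, BD

so the chain groups are C_0 ≅ Z^3, C_1 ≅ Z^3.

The boundary map ∂_1: C_1 → C_0 sends each edge [p,q] (with p < q) to q − p. For instance
  ∂AD = D − A.
The resulting 3×3 matrix has rank 2, and its Smith normal form has invariant factors (1,1).

Computing H_k = (kernel of ∂_k) / (image of ∂_{k+1}):

  H_0: rank C_0 − rank ∂_1 = 3 − 2 = 1, and the invariant factors of ∂_1 are all 1, so H_0 ≅ Z.

H_0 ≅ Z.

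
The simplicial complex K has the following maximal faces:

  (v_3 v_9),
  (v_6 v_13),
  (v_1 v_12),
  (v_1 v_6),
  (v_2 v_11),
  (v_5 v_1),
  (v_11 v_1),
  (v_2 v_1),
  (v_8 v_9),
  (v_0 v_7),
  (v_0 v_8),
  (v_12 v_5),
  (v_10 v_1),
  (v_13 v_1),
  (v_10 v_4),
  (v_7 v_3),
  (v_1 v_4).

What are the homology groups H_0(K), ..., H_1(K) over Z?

H_0 ≅ Z^2,  H_1 ≅ Z^5.

K has 14 vertices, 17 edges.
rank ∂_0 = 0, rank ∂_1 = 12 ⇒ b_0 = 14 − 0 − 12 = 2; all invariant factors of ∂_1 are 1 so no torsion. So H_0 ≅ Z^2.
rank ∂_1 = 12, rank ∂_2 = 0 ⇒ b_1 = 17 − 12 − 0 = 5. So H_1 ≅ Z^5.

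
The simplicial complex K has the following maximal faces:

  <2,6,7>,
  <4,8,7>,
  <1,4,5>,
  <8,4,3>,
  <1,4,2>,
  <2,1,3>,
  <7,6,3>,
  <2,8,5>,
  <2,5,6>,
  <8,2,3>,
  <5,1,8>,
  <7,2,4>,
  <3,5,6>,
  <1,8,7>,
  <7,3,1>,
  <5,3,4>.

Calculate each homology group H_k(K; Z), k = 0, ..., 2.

Fix the vertex order 1 < 2 < 3 < 4 < 5 < 6 < 7 < 8 and write every simplex with vertices in increasing order. Then dim K = 2 and the simplices of K are:

  0-simplices (8): [1], [2], [3], [4], [5], [6], [7], [8]
  1-simplices (24): (24 of them)
  2-simplices (16): [1,2,3], [1,2,4], [1,3,7], [1,4,5], [1,5,8], [1,7,8], [2,3,8], [2,4,7], [2,5,6], [2,5,8], [2,6,7], [3,4,5], [3,4,8], [3,5,6], [3,6,7], [4,7,8]

giving chain groups C_0 ≅ Z^8, C_1 ≅ Z^24, C_2 ≅ Z^16.

Boundary ∂_1: C_1 → C_0 maps an edge to its endpoints' difference, ∂[p,q] = q − p.
The 8×24 boundary matrix has rank 7 and Smith normal form diag(1,1,1,1,1,1,1).

The boundary map ∂_2: C_2 → C_1 acts by ∂[p,q,r] = [q,r] − [p,r] + [p,q]. For instance
  ∂[3,4,5] = [4,5] − [3,5] + [3,4],
  ∂[4,7,8] = [7,8] − [4,8] + [4,7].
The 24×16 boundary matrix has rank 15 and Smith normal form diag(1,1,1,1,1,1,1,1,1,1,1,1,1,1,1).

Reading off H_k = ker ∂_k / im ∂_{k+1}:

  H_0: rank C_0 − rank ∂_1 = 8 − 7 = 1, and the invariant factors of ∂_1 are all 1, so H_0 = Z.
  H_1: rank ker ∂_1 − rank ∂_2 = (24 − 7) − 15 = 2, and the invariant factors of ∂_2 are all 1, so H_1 = Z^2.
  H_2: rank ker ∂_2 − rank ∂_3 = (16 − 15) − 0 = 1, and there is no ∂_3, so H_2 = Z.

As a check, the Euler characteristic is 8 − 24 + 16 = 0, which agrees with 1 − 2 + 1 = 0.

H_0 = Z,  H_1 = Z^2,  H_2 = Z.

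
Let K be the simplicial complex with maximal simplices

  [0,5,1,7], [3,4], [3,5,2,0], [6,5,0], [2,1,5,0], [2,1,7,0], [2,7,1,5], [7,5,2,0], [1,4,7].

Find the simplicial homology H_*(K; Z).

Fix the vertex order 0 < 1 < 2 < 3 < 4 < 5 < 6 < 7 and write every simplex with vertices in increasing order. Then dim K = 3 and the simplices of K are:

  0-simplices (8): [0], [1], [2], [3], [4], [5], [6], [7]
  1-simplices (18): [0,1], [0,2], [0,3], [0,5], [0,6], [0,7], [1,2], [1,4], [1,5], [1,7], [2,3], [2,5], [2,7], [3,4], [3,5], [4,7], [5,6], [5,7]
  2-simplices (15): [0,1,2], [0,1,5], [0,1,7], [0,2,3], [0,2,5], [0,2,7], [0,3,5], [0,5,6], [0,5,7], [1,2,5], [1,2,7], [1,4,7], [1,5,7], [2,3,5], [2,5,7]
  3-simplices (6): [0,1,2,5], [0,1,2,7], [0,1,5,7], [0,2,3,5], [0,2,5,7], [1,2,5,7]

Hence C_0 ≅ Z^8, C_1 ≅ Z^18, C_2 ≅ Z^15, C_3 ≅ Z^6.

Boundary ∂_1: C_1 → C_0 is given by ∂[p,q] = [q] − [p]. For instance
  ∂[4,7] = [7] − [4].
This gives a 8×18 integer matrix of rank 7; reducing to Smith normal form yields diagonal entries (1,1,1,1,1,1,1).

Boundary ∂_2: C_2 → C_1 acts by ∂[p,q,r] = [q,r] − [p,r] + [p,q]. For instance
  ∂[0,2,5] = [2,5] − [0,5] + [0,2],
  ∂[1,5,7] = [5,7] − [1,7] + [1,5].
The 18×15 boundary matrix has rank 10 and Smith normal form diag(1,1,1,1,1,1,1,1,1,1).

Boundary ∂_3: C_3 → C_2 sends each 3-simplex σ to the alternating sum Σ_i (−1)^i (σ with its i-th vertex removed). For instance
  ∂[1,2,5,7] = [2,5,7] − [1,5,7] + [1,2,7] − [1,2,5],
  ∂[0,1,5,7] = [1,5,7] − [0,5,7] + [0,1,7] − [0,1,5].
As a 15×6 matrix over Z this has rank 5, with invariant factors (1,1,1,1,1).

Computing H_k = (kernel of ∂_k) / (image of ∂_{k+1}):

  H_0: rank C_0 − rank ∂_1 = 8 − 7 = 1, and the invariant factors of ∂_1 are all 1, so H_0 = Z.
  H_1: rank ker ∂_1 − rank ∂_2 = (18 − 7) − 10 = 1, and the invariant factors of ∂_2 are all 1, so H_1 = Z.
  H_2: rank ker ∂_2 − rank ∂_3 = (15 − 10) − 5 = 0, and the invariant factors of ∂_3 are all 1, so H_2 = 0.
  H_3: rank ker ∂_3 − rank ∂_4 = (6 − 5) − 0 = 1, and there is no ∂_4, so H_3 = Z.

As a check, the Euler characteristic is 8 − 18 + 15 − 6 = -1, which agrees with 1 − 1 + 0 − 1 = -1.

H_0 ≅ Z,  H_1 ≅ Z,  H_2 = 0,  H_3 ≅ Z.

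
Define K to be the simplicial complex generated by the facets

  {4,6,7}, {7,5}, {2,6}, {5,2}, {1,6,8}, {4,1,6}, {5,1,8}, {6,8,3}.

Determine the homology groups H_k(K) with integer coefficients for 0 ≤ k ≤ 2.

H_0 = Z,  H_1 = Z^2,  H_2 = 0.

K has 8 vertices, 14 edges, 5 triangles.
rank ∂_0 = 0, rank ∂_1 = 7 ⇒ b_0 = 8 − 0 − 7 = 1; all invariant factors of ∂_1 are 1 so no torsion. So H_0 = Z.
rank ∂_1 = 7, rank ∂_2 = 5 ⇒ b_1 = 14 − 7 − 5 = 2; all invariant factors of ∂_2 are 1 so no torsion. So H_1 = Z^2.
rank ∂_2 = 5, rank ∂_3 = 0 ⇒ b_2 = 5 − 5 − 0 = 0. So H_2 = 0.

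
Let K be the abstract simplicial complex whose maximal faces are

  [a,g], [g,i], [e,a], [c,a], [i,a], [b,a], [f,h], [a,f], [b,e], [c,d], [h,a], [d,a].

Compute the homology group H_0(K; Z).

H_0 ≅ Z.

Fix the vertex order a < b < c < d < e < f < g < h < i and write every simplex with vertices in increasing order. Then dim K = 1 and the simplices of K are:

  0-simplices (9): a, b, c, d, e, f, g, h, i
  1-simplices (12): ab, ac, ad, ae, af, ag, ah, ai, be, cd, fh, gi

so the chain groups are C_0 ≅ Z^9, C_1 ≅ Z^12.

Boundary ∂_1: C_1 → C_0 maps an edge to its endpoints' difference, ∂[p,q] = q − p. For instance
  ∂fh = h − f.
The 9×12 boundary matrix has rank 8 and Smith normal form diag(1,1,1,1,1,1,1,1).

Now H_k = ker ∂_k / im ∂_{k+1}, so:

  H_0: rank C_0 − rank ∂_1 = 9 − 8 = 1, and the invariant factors of ∂_1 are all 1, so H_0 ≅ Z.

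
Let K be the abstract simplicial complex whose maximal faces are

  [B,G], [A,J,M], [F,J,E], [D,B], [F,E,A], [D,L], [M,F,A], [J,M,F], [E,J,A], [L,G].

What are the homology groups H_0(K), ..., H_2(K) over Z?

H_0 ≅ Z^2,  H_1 ≅ Z,  H_2 ≅ Z.

K has 9 vertices, 13 edges, 6 triangles.
rank ∂_0 = 0, rank ∂_1 = 7 ⇒ b_0 = 9 − 0 − 7 = 2; all invariant factors of ∂_1 are 1 so no torsion. So H_0 ≅ Z^2.
rank ∂_1 = 7, rank ∂_2 = 5 ⇒ b_1 = 13 − 7 − 5 = 1; all invariant factors of ∂_2 are 1 so no torsion. So H_1 ≅ Z.
rank ∂_2 = 5, rank ∂_3 = 0 ⇒ b_2 = 6 − 5 − 0 = 1. So H_2 ≅ Z.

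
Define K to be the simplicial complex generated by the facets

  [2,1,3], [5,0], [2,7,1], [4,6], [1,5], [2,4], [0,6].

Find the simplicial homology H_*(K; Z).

H_0 = Z,  H_1 = Z,  H_2 = 0.

Fix the vertex order 0 < 1 < 2 < 3 < 4 < 5 < 6 < 7 and write every simplex with vertices in increasing order. Then dim K = 2 and the simplices of K are:

  0-simplices (8): [0], [1], [2], [3], [4], [5], [6], [7]
  1-simplices (10): [0,5], [0,6], [1,2], [1,3], [1,5], [1,7], [2,3], [2,4], [2,7], [4,6]
  2-simplices (2): [1,2,3], [1,2,7]

so the chain groups are C_0 ≅ Z^8, C_1 ≅ Z^10, C_2 ≅ Z^2.

∂_1: C_1 → C_0 maps an edge to its endpoints' difference, ∂[p,q] = q − p.
The resulting 8×10 matrix has rank 7, and its Smith normal form has invariant factors (1,1,1,1,1,1,1).

Boundary ∂_2: C_2 → C_1 maps a triangle to the signed sum of its edges. For instance
  ∂[1,2,7] = [2,7] − [1,7] + [1,2],
  ∂[1,2,3] = [2,3] − [1,3] + [1,2].
The resulting 10×2 matrix has rank 2, and its Smith normal form has invariant factors (1,1).

Reading off H_k = ker ∂_k / im ∂_{k+1}:

  H_0: rank C_0 − rank ∂_1 = 8 − 7 = 1, and the invariant factors of ∂_1 are all 1, so H_0 ≅ Z.
  H_1: rank ker ∂_1 − rank ∂_2 = (10 − 7) − 2 = 1, and the invariant factors of ∂_2 are all 1, so H_1 ≅ Z.
  H_2: rank ker ∂_2 − rank ∂_3 = (2 − 2) − 0 = 0, and there is no ∂_3, so H_2 ≅ 0.

As a check, the Euler characteristic is 8 − 10 + 2 = 0, which agrees with 1 − 1 + 0 = 0.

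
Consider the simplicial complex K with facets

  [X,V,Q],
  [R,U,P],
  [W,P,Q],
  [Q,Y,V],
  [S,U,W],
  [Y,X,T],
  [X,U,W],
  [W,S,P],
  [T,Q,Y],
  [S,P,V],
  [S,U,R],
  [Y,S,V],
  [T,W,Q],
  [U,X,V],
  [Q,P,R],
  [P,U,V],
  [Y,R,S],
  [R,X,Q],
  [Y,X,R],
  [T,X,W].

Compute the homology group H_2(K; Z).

H_2 = 0.

Fix the vertex order P < Q < R < S < T < U < V < W < X < Y and write every simplex with vertices in increasing order. Then dim K = 2 and the simplices of K are:

  0-simplices (10): P, Q, R, S, T, U, V, W, X, Y
  1-simplices (30): PQ, PR, PS, PU, PV, PW, QR, QT, QV, QW, QX, QY, RS, RU, RX, RY, SU, SV, SW, SY, TW, TX, TY, UV, UW, UX, VX, VY, WX, XY
  2-simplices (20): PQR, PQW, PRU, PSV, PSW, PUV, QRX, QTW, QTY, QVX, QVY, RSU, RSY, RXY, SUW, SVY, TWX, TXY, UVX, UWX

giving chain groups C_0 ≅ Z^10, C_1 ≅ Z^30, C_2 ≅ Z^20.

∂_1: C_1 → C_0 is given by ∂[p,q] = [q] − [p]. For instance
  ∂PV = V − P.
The resulting 10×30 matrix has rank 9, and its Smith normal form has invariant factors (1,1,1,1,1,1,1,1,1).

∂_2: C_2 → C_1 maps a triangle to the signed sum of its edges. For instance
  ∂SUW = UW − SW + SU,
  ∂RSY = SY − RY + RS.
As a 30×20 matrix over Z this has rank 20, with invariant factors (1,1,1,1,1,1,1,1,1,1,1,1,1,1,1,1,1,1,1,2).

Reading off H_k = ker ∂_k / im ∂_{k+1}:

  H_2: rank ker ∂_2 − rank ∂_3 = (20 − 20) − 0 = 0, and there is no ∂_3, so H_2 = 0.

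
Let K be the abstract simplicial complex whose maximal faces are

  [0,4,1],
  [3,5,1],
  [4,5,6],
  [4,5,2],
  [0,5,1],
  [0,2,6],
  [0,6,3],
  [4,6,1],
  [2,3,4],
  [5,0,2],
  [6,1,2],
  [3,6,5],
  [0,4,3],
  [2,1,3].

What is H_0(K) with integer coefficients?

H_0 ≅ Z.

K has 7 vertices, 21 edges, 14 triangles.
rank ∂_0 = 0, rank ∂_1 = 6 ⇒ b_0 = 7 − 0 − 6 = 1; all invariant factors of ∂_1 are 1 so no torsion. So H_0 = Z.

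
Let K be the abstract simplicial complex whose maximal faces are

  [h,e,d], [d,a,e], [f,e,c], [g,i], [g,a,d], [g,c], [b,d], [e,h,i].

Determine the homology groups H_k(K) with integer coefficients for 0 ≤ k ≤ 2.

H_0 ≅ Z,  H_1 ≅ Z^2,  H_2 = 0.

Take the total order a < b < c < d < e < f < g < h < i on the vertex set. Then K (dimension 2) consists of the simplices:

  0-simplices (9): a, b, c, d, e, f, g, h, i
  1-simplices (15): ad, ae, ag, bd, ce, cf, cg, de, dg, dh, ef, eh, ei, gi, hi
  2-simplices (5): ade, adg, cef, deh, ehi

giving chain groups C_0 ≅ Z^9, C_1 ≅ Z^15, C_2 ≅ Z^5.

Boundary ∂_1: C_1 → C_0 is given by ∂[p,q] = [q] − [p]. For instance
  ∂eh = h − e.
As a 9×15 matrix over Z this has rank 8, with invariant factors (1,1,1,1,1,1,1,1).

Boundary ∂_2: C_2 → C_1 sends each 2-simplex [p,q,r] to [q,r] − [p,r] + [p,q]. For instance
  ∂adg = dg − ag + ad,
  ∂cef = ef − cf + ce.
The resulting 15×5 matrix has rank 5, and its Smith normal form has invariant factors (1,1,1,1,1).

Now H_k = ker ∂_k / im ∂_{k+1}, so:

  H_0: rank C_0 − rank ∂_1 = 9 − 8 = 1, and the invariant factors of ∂_1 are all 1, so H_0 = Z.
  H_1: rank ker ∂_1 − rank ∂_2 = (15 − 8) − 5 = 2, and the invariant factors of ∂_2 are all 1, so H_1 = Z^2.
  H_2: rank ker ∂_2 − rank ∂_3 = (5 − 5) − 0 = 0, and there is no ∂_3, so H_2 = 0.

As a check, the Euler characteristic is 9 − 15 + 5 = -1, which agrees with 1 − 2 + 0 = -1.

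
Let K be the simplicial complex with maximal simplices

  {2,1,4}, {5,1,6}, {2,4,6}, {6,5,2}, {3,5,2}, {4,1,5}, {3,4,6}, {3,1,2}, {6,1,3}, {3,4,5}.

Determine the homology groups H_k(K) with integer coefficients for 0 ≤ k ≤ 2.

H_0 ≅ Z,  H_1 ≅ Z/2,  H_2 = 0.

Fix the vertex order 1 < 2 < 3 < 4 < 5 < 6 and write every simplex with vertices in increasing order. Then dim K = 2 and the simplices of K are:

  0-simplices (6): [1], [2], [3], [4], [5], [6]
  1-simplices (15): [1,2], [1,3], [1,4], [1,5], [1,6], [2,3], [2,4], [2,5], [2,6], [3,4], [3,5], [3,6], [4,5], [4,6], [5,6]
  2-simplices (10): [1,2,3], [1,2,4], [1,3,6], [1,4,5], [1,5,6], [2,3,5], [2,4,6], [2,5,6], [3,4,5], [3,4,6]

so the chain groups are C_0 ≅ Z^6, C_1 ≅ Z^15, C_2 ≅ Z^10.

Boundary ∂_1: C_1 → C_0 sends each edge [p,q] (with p < q) to q − p. For instance
  ∂[1,6] = [6] − [1].
The 6×15 boundary matrix has rank 5 and Smith normal form diag(1,1,1,1,1).

Boundary ∂_2: C_2 → C_1 acts by ∂[p,q,r] = [q,r] − [p,r] + [p,q]. For instance
  ∂[2,3,5] = [3,5] − [2,5] + [2,3],
  ∂[2,4,6] = [4,6] − [2,6] + [2,4].
The resulting 15×10 matrix has rank 10, and its Smith normal form has invariant factors (1,1,1,1,1,1,1,1,1,2).

From H_k ≅ ker(∂_k) / im(∂_{k+1}) we obtain:

  H_0: rank C_0 − rank ∂_1 = 6 − 5 = 1, and the invariant factors of ∂_1 are all 1, so H_0 = Z.
  H_1: rank ker ∂_1 − rank ∂_2 = (15 − 5) − 10 = 0, and ∂_2 has invariant factor 2 > 1, so H_1 = Z/2.
  H_2: rank ker ∂_2 − rank ∂_3 = (10 − 10) − 0 = 0, and there is no ∂_3, so H_2 = 0.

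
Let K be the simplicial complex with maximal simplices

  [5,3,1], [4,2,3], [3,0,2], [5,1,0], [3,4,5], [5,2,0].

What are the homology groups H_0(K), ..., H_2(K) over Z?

H_0 = Z,  H_1 = Z,  H_2 = 0.

K has 6 vertices, 12 edges, 6 triangles.
rank ∂_0 = 0, rank ∂_1 = 5 ⇒ b_0 = 6 − 0 − 5 = 1; all invariant factors of ∂_1 are 1 so no torsion. So H_0 ≅ Z.
rank ∂_1 = 5, rank ∂_2 = 6 ⇒ b_1 = 12 − 5 − 6 = 1; all invariant factors of ∂_2 are 1 so no torsion. So H_1 ≅ Z.
rank ∂_2 = 6, rank ∂_3 = 0 ⇒ b_2 = 6 − 6 − 0 = 0. So H_2 ≅ 0.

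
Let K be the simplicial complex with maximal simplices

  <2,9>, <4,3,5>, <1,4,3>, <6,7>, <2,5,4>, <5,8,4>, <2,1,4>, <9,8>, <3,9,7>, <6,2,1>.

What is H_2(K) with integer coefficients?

H_2 = 0.

We work with the vertex ordering 1 < 2 < 3 < 4 < 5 < 6 < 7 < 8 < 9. The simplices of K, each written with vertices in increasing order, are:

  0-simplices (9): [1], [2], [3], [4], [5], [6], [7], [8], [9]
  1-simplices (18): [1,2], [1,3], [1,4], [1,6], [2,4], [2,5], [2,6], [2,9], [3,4], [3,5], [3,7], [3,9], [4,5], [4,8], [5,8], [6,7], [7,9], [8,9]
  2-simplices (7): [1,2,4], [1,2,6], [1,3,4], [2,4,5], [3,4,5], [3,7,9], [4,5,8]

Hence C_0 ≅ Z^9, C_1 ≅ Z^18, C_2 ≅ Z^7.

The boundary map ∂_1: C_1 → C_0 sends each edge [p,q] (with p < q) to q − p.
This gives a 9×18 integer matrix of rank 8; reducing to Smith normal form yields diagonal entries (1,1,1,1,1,1,1,1).

∂_2: C_2 → C_1 maps a triangle to the signed sum of its edges. For instance
  ∂[4,5,8] = [5,8] − [4,8] + [4,5],
  ∂[2,4,5] = [4,5] − [2,5] + [2,4].
The resulting 18×7 matrix has rank 7, and its Smith normal form has invariant factors (1,1,1,1,1,1,1).

From H_k ≅ ker(∂_k) / im(∂_{k+1}) we obtain:

  H_2: rank ker ∂_2 − rank ∂_3 = (7 − 7) − 0 = 0, and there is no ∂_3, so H_2 ≅ 0.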